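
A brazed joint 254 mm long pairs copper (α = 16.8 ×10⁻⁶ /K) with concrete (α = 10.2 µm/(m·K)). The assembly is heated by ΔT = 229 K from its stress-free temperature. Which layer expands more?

copper

α(copper) = 16.8×10⁻⁶/K vs α(concrete) = 10.2×10⁻⁶/K.
Higher α expands more for the same ΔT: copper.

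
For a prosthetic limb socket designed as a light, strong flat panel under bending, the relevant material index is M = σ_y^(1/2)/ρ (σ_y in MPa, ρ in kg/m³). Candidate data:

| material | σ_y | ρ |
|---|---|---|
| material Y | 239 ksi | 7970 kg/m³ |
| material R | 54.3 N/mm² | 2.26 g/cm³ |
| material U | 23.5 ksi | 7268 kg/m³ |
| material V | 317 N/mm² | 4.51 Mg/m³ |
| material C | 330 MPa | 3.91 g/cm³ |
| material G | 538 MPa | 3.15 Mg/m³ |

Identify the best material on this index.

Convert each candidate to consistent units, then evaluate M:
  material Y: σ_y = 1648 MPa, ρ = 7970 kg/m³
  material R: σ_y = 54.30 MPa, ρ = 2260 kg/m³
  material U: σ_y = 162.0 MPa, ρ = 7268 kg/m³
  material V: σ_y = 317.0 MPa, ρ = 4510 kg/m³
  material C: σ_y = 330.0 MPa, ρ = 3910 kg/m³
  material G: σ_y = 538.0 MPa, ρ = 3150 kg/m³
  material G: M = 7.36×10⁻³
  material Y: M = 5.09×10⁻³
  material C: M = 4.65×10⁻³
  material V: M = 3.95×10⁻³
  material R: M = 3.26×10⁻³
  material U: M = 1.75×10⁻³
Material G has the largest M.

material G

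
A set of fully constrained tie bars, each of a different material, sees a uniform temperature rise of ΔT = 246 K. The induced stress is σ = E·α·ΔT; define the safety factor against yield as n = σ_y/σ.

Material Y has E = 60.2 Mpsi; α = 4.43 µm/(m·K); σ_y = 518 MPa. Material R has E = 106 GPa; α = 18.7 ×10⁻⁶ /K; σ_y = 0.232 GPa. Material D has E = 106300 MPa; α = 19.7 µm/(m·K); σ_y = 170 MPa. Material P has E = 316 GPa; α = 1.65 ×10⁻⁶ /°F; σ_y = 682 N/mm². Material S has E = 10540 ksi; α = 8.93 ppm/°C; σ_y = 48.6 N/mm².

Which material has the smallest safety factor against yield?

Converting E to GPa, α to ×10⁻⁶/K, σ_y to MPa, then σ and n for each:
  material Y: E = 415.1, α = 4.43, σ_y = 518.0 → σ = 452 MPa, n = 1.15
  material R: E = 106.0, α = 18.7, σ_y = 232.0 → σ = 488 MPa, n = 0.476
  material D: E = 106.3, α = 19.7, σ_y = 170.0 → σ = 515 MPa, n = 0.330
  material P: E = 316.0, α = 2.97, σ_y = 682.0 → σ = 231 MPa, n = 2.95
  material S: E = 72.67, α = 8.93, σ_y = 48.60 → σ = 160 MPa, n = 0.304
Smallest n: material S with n = 0.304.

material S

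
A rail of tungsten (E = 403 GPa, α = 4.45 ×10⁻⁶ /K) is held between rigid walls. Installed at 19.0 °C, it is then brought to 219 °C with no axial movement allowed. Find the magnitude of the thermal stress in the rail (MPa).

359 MPa

ΔT = 200.0 K. Constrained thermal stress σ = E·α·ΔT = 403.0×10³ MPa × 4.45×10⁻⁶ × 200.0 = 359 MPa (compressive).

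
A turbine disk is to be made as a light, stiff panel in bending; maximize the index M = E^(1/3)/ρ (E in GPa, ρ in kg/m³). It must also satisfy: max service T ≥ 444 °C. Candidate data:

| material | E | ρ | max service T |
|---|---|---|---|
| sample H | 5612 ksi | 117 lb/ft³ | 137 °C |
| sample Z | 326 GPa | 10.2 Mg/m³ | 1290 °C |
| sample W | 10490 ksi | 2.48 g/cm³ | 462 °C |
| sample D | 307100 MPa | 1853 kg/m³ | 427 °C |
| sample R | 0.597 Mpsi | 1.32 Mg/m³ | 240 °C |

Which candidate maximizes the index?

Screen on constraints: max service T ≥ 444 °C. Survivors: sample Z, sample W.
Putting every candidate on a common basis:
  sample Z: E = 326.0 GPa, ρ = 10200 kg/m³
  sample W: E = 72.33 GPa, ρ = 2480 kg/m³
  sample W: M = 1.68×10⁻³
  sample Z: M = 0.675×10⁻³
Sample W has the largest M.

sample W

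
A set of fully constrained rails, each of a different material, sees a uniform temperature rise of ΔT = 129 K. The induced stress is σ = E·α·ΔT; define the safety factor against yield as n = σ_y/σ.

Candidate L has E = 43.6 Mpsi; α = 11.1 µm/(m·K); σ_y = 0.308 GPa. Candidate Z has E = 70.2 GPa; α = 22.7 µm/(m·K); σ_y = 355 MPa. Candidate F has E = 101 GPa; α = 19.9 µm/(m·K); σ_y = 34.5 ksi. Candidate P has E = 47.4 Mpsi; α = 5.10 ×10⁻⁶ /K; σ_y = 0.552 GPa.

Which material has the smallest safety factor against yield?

Per material, after unit conversion:
  candidate L: E = 300.6, α = 11.1, σ_y = 308.0 → σ = 430 MPa, n = 0.716
  candidate Z: E = 70.20, α = 22.7, σ_y = 355.0 → σ = 206 MPa, n = 1.73
  candidate F: E = 101.0, α = 19.9, σ_y = 237.9 → σ = 259 MPa, n = 0.917
  candidate P: E = 326.8, α = 5.10, σ_y = 552.0 → σ = 215 MPa, n = 2.57
Smallest n: candidate L with n = 0.716.

candidate L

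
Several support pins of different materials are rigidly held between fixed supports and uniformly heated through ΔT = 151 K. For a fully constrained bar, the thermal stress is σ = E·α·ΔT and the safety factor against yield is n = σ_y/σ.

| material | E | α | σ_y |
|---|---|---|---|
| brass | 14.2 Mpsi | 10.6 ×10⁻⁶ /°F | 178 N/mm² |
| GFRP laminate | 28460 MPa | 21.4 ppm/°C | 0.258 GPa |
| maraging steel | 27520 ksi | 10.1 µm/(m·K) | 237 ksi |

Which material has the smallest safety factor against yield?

brass

Converting E to GPa, α to ×10⁻⁶/K, σ_y to MPa, then σ and n for each:
  brass: E = 97.91, α = 19.1, σ_y = 178.0 → σ = 282 MPa, n = 0.631
  GFRP laminate: E = 28.46, α = 21.4, σ_y = 258.0 → σ = 92.0 MPa, n = 2.81
  maraging steel: E = 189.7, α = 10.1, σ_y = 1634 → σ = 289 MPa, n = 5.65
The minimum is brass at n = 0.631.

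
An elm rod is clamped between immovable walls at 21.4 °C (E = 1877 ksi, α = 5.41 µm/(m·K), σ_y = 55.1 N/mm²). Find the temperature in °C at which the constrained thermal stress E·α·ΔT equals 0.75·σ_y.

E = 1877 ksi = 12.94 GPa.
σ_y = 55.1 N/mm² = 55.10 MPa.
E·α·ΔT = 41.33 MPa ⇒ ΔT = 41.33 / (12.94×10³ × 5.41×10⁻⁶) = 590.2 K.
T = 21.4 + 590.2 = 611.6 °C.

612 °C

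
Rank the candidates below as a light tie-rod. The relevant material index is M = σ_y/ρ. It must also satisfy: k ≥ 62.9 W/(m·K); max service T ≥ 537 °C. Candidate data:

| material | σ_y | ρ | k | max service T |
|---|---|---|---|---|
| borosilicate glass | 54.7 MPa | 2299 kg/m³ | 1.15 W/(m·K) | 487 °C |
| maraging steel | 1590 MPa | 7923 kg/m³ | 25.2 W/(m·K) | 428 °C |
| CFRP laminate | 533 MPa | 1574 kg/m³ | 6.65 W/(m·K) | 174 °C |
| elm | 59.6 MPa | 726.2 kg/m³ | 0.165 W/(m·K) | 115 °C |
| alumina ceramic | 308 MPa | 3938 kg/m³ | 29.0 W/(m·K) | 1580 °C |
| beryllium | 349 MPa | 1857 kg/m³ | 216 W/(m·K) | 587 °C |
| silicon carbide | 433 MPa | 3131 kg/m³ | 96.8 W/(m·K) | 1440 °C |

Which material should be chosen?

Screen on constraints: k ≥ 62.9 W/(m·K); max service T ≥ 537 °C. Survivors: beryllium, silicon carbide.
Per-candidate index values:
  beryllium: M = 188 kN·m/kg
  silicon carbide: M = 138 kN·m/kg
The maximum is for beryllium.

beryllium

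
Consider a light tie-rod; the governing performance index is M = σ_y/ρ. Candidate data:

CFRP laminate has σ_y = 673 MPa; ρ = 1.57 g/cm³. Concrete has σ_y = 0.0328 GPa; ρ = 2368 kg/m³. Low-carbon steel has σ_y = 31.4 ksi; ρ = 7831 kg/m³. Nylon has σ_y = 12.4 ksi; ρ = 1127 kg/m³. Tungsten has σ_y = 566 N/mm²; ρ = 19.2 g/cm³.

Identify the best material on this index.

CFRP laminate

Convert each candidate to consistent units, then evaluate M:
  CFRP laminate: σ_y = 673.0 MPa, ρ = 1570 kg/m³
  concrete: σ_y = 32.80 MPa, ρ = 2368 kg/m³
  low-carbon steel: σ_y = 216.5 MPa, ρ = 7831 kg/m³
  nylon: σ_y = 85.50 MPa, ρ = 1127 kg/m³
  tungsten: σ_y = 566.0 MPa, ρ = 19200 kg/m³
  CFRP laminate: M = 429 kN·m/kg
  nylon: M = 75.9 kN·m/kg
  tungsten: M = 29.5 kN·m/kg
  low-carbon steel: M = 27.6 kN·m/kg
  concrete: M = 13.9 kN·m/kg
CFRP laminate ranks first.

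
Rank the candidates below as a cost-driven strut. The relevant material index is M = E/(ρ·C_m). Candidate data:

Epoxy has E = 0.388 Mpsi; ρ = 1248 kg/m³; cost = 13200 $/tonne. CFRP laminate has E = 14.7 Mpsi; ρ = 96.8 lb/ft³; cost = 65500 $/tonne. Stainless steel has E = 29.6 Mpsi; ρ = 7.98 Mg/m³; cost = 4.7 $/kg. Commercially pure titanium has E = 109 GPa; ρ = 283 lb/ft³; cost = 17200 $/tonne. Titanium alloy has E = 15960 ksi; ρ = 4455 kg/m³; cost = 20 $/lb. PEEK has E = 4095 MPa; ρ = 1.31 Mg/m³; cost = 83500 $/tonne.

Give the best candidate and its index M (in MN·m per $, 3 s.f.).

Normalizing units and computing the index:
  epoxy: E = 2.675 GPa, ρ = 1248 kg/m³, cost = 13.20 $/kg
  CFRP laminate: E = 101.4 GPa, ρ = 1551 kg/m³, cost = 65.50 $/kg
  stainless steel: E = 204.1 GPa, ρ = 7980 kg/m³, cost = 4.700 $/kg
  commercially pure titanium: E = 109.0 GPa, ρ = 4533 kg/m³, cost = 17.20 $/kg
  titanium alloy: E = 110.0 GPa, ρ = 4455 kg/m³, cost = 44.09 $/kg
  PEEK: E = 4.095 GPa, ρ = 1310 kg/m³, cost = 83.50 $/kg
  stainless steel: M = 5.44 MN·m per $
  commercially pure titanium: M = 1.40 MN·m per $
  CFRP laminate: M = 0.998 MN·m per $
  titanium alloy: M = 0.560 MN·m per $
  epoxy: M = 0.162 MN·m per $
  PEEK: M = 0.0374 MN·m per $
Stainless steel has the largest M.

stainless steel, M = 5.44 MN·m per $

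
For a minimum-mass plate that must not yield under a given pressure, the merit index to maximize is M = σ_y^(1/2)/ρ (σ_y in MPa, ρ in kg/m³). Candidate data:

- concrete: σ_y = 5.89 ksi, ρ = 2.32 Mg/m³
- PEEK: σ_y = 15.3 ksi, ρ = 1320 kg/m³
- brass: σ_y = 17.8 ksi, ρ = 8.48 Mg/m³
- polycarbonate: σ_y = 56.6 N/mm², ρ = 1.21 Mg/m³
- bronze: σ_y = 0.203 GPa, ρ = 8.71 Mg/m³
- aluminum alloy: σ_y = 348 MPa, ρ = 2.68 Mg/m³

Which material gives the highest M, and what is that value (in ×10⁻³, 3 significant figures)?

Convert each candidate to consistent units, then evaluate M:
  concrete: σ_y = 40.61 MPa, ρ = 2320 kg/m³
  PEEK: σ_y = 105.5 MPa, ρ = 1320 kg/m³
  brass: σ_y = 122.7 MPa, ρ = 8480 kg/m³
  polycarbonate: σ_y = 56.60 MPa, ρ = 1210 kg/m³
  bronze: σ_y = 203.0 MPa, ρ = 8710 kg/m³
  aluminum alloy: σ_y = 348.0 MPa, ρ = 2680 kg/m³
  PEEK: M = 7.78×10⁻³
  aluminum alloy: M = 6.96×10⁻³
  polycarbonate: M = 6.22×10⁻³
  concrete: M = 2.75×10⁻³
  bronze: M = 1.64×10⁻³
  brass: M = 1.31×10⁻³
Highest index: PEEK.

PEEK, M = 7.78×10⁻³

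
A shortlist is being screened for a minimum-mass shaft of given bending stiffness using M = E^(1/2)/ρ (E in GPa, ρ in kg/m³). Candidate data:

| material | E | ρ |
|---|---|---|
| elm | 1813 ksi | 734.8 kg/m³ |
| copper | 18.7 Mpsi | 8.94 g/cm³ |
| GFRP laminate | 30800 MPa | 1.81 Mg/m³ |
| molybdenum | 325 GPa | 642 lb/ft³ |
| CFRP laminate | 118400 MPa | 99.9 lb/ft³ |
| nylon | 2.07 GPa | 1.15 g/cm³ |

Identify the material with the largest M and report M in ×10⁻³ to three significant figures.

CFRP laminate, M = 6.80×10⁻³

After converting to SI:
  elm: E = 12.50 GPa, ρ = 734.8 kg/m³
  copper: E = 128.9 GPa, ρ = 8940 kg/m³
  GFRP laminate: E = 30.80 GPa, ρ = 1810 kg/m³
  molybdenum: E = 325.0 GPa, ρ = 10280 kg/m³
  CFRP laminate: E = 118.4 GPa, ρ = 1600 kg/m³
  nylon: E = 2.070 GPa, ρ = 1150 kg/m³
  CFRP laminate: M = 6.80×10⁻³
  elm: M = 4.81×10⁻³
  GFRP laminate: M = 3.07×10⁻³
  molybdenum: M = 1.75×10⁻³
  copper: M = 1.27×10⁻³
  nylon: M = 1.25×10⁻³
Highest index: CFRP laminate.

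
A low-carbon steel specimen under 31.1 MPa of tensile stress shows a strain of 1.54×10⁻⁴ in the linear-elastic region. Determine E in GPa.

202 GPa

E = σ/ε = 31.1 MPa / 1.54×10⁻⁴ = 201900 MPa = 202 GPa.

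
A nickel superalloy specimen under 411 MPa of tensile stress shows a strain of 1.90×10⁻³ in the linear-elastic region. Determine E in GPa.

216 GPa

E = σ/ε = 411 MPa / 1.90×10⁻³ = 216300 MPa = 216 GPa.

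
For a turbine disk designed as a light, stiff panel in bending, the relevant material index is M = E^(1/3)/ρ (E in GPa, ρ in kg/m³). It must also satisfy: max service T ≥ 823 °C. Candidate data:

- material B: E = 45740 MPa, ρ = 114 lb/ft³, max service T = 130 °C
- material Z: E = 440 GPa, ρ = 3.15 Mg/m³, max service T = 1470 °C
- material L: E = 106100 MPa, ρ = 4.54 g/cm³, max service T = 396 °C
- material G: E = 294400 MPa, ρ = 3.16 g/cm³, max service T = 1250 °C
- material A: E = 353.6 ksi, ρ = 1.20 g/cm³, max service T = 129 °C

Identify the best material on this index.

Screen on constraints: max service T ≥ 823 °C. Survivors: material Z, material G.
Putting every candidate on a common basis:
  material Z: E = 440.0 GPa, ρ = 3150 kg/m³
  material G: E = 294.4 GPa, ρ = 3160 kg/m³
  material Z: M = 2.41×10⁻³
  material G: M = 2.11×10⁻³
Highest index: material Z.

material Z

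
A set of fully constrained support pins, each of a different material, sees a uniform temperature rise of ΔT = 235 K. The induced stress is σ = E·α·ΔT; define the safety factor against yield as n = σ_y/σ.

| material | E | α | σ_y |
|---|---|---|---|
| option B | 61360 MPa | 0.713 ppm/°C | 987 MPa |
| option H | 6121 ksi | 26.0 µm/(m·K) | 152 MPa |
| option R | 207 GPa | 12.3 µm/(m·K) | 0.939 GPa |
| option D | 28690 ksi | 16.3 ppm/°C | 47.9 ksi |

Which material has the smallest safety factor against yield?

In consistent units (E in GPa, α in ×10⁻⁶/K, σ_y in MPa):
  option B: E = 61.36, α = 0.713, σ_y = 987.0 → σ = 10.3 MPa, n = 96.0
  option H: E = 42.20, α = 26.0, σ_y = 152.0 → σ = 258 MPa, n = 0.589
  option R: E = 207.0, α = 12.3, σ_y = 939.0 → σ = 598 MPa, n = 1.57
  option D: E = 197.8, α = 16.3, σ_y = 330.3 → σ = 758 MPa, n = 0.436
Smallest n: option D with n = 0.436.

option D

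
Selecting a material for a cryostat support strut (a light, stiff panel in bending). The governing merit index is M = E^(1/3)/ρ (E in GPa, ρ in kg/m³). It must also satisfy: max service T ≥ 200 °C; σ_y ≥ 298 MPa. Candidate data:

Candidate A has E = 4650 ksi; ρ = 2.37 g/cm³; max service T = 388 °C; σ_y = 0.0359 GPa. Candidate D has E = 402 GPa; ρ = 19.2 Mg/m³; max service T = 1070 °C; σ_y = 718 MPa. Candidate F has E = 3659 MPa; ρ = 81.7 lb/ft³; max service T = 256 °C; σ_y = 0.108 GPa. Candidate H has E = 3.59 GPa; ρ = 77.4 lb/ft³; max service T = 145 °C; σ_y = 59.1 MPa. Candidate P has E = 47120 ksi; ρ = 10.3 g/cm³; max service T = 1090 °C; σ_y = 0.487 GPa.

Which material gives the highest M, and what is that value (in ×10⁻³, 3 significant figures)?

Screen on constraints: max service T ≥ 200 °C; σ_y ≥ 298 MPa. Survivors: candidate D, candidate P.
Convert each candidate to consistent units, then evaluate M:
  candidate D: E = 402.0 GPa, ρ = 19200 kg/m³
  candidate P: E = 324.9 GPa, ρ = 10300 kg/m³
  candidate P: M = 0.667×10⁻³
  candidate D: M = 0.384×10⁻³
The maximum is for candidate P.

candidate P, M = 0.667×10⁻³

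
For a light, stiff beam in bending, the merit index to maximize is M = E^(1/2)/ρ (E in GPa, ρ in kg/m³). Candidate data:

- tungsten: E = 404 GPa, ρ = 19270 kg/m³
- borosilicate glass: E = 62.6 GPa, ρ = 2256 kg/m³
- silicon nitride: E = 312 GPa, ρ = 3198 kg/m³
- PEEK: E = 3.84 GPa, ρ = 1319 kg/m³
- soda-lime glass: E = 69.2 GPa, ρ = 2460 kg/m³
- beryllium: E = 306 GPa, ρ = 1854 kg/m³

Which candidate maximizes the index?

beryllium

Computing M directly (units already consistent):
  beryllium: M = 9.44×10⁻³
  silicon nitride: M = 5.52×10⁻³
  borosilicate glass: M = 3.51×10⁻³
  soda-lime glass: M = 3.38×10⁻³
  PEEK: M = 1.49×10⁻³
  tungsten: M = 1.04×10⁻³
Highest index: beryllium.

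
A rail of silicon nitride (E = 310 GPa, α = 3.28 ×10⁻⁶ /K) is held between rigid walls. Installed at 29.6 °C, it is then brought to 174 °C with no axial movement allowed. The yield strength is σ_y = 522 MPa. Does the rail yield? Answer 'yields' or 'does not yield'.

does not yield

ΔT = 144.4 K. Constrained thermal stress σ = E·α·ΔT = 310.0×10³ MPa × 3.28×10⁻⁶ × 144.4 = 147 MPa (compressive).
Compare to σ_y = 522 MPa: σ < σ_y, so it does not yield.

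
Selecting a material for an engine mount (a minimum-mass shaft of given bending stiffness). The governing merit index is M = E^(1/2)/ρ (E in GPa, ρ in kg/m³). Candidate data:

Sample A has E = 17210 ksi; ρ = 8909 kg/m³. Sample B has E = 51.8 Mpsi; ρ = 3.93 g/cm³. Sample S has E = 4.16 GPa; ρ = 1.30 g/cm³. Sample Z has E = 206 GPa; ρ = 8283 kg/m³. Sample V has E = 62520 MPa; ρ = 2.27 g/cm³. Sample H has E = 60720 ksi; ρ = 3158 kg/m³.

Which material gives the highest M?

sample H

In SI units:
  sample A: E = 118.7 GPa, ρ = 8909 kg/m³
  sample B: E = 357.1 GPa, ρ = 3930 kg/m³
  sample S: E = 4.160 GPa, ρ = 1300 kg/m³
  sample Z: E = 206.0 GPa, ρ = 8283 kg/m³
  sample V: E = 62.52 GPa, ρ = 2270 kg/m³
  sample H: E = 418.6 GPa, ρ = 3158 kg/m³
  sample H: M = 6.48×10⁻³
  sample B: M = 4.81×10⁻³
  sample V: M = 3.48×10⁻³
  sample Z: M = 1.73×10⁻³
  sample S: M = 1.57×10⁻³
  sample A: M = 1.22×10⁻³
Sample H has the largest M.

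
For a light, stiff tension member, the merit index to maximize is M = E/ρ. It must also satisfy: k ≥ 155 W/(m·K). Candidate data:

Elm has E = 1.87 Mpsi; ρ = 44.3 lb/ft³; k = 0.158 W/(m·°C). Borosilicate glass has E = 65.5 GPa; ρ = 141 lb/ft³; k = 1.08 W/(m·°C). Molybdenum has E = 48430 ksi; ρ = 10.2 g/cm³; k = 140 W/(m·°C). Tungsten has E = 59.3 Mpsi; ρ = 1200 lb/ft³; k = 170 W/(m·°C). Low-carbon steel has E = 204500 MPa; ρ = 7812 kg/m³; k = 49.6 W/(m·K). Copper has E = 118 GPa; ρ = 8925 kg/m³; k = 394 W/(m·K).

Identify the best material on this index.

Screen on constraints: k ≥ 155 W/(m·K). Survivors: tungsten, copper.
Putting every candidate on a common basis:
  tungsten: E = 408.9 GPa, ρ = 19220 kg/m³
  copper: E = 118.0 GPa, ρ = 8925 kg/m³
  tungsten: M = 21.3 MN·m/kg
  copper: M = 13.2 MN·m/kg
Tungsten ranks first.

tungsten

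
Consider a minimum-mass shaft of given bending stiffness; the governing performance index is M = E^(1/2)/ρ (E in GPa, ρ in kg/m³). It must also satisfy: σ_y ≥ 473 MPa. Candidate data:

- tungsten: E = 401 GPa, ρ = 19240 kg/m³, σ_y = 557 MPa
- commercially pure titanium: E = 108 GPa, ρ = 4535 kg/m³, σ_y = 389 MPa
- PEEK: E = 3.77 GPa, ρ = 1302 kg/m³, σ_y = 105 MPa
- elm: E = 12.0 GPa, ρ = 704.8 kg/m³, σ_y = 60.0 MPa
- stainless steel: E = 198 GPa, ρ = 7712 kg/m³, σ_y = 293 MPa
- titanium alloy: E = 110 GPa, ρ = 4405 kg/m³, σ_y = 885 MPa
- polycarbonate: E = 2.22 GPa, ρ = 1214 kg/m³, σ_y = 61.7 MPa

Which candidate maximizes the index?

Screen on constraints: σ_y ≥ 473 MPa. Survivors: tungsten, titanium alloy.
Evaluate M for each candidate:
  titanium alloy: M = 2.38×10⁻³
  tungsten: M = 1.04×10⁻³
Titanium alloy has the largest M.

titanium alloy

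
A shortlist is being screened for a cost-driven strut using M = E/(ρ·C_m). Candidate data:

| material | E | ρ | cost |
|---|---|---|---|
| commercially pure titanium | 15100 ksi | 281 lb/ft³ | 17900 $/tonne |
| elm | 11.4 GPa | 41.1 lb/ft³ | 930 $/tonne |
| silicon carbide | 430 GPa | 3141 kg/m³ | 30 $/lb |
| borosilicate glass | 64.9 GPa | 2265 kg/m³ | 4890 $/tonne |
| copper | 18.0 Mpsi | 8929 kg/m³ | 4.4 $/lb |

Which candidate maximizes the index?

In SI units:
  commercially pure titanium: E = 104.1 GPa, ρ = 4501 kg/m³, cost = 17.90 $/kg
  elm: E = 11.40 GPa, ρ = 658.4 kg/m³, cost = 0.9300 $/kg
  silicon carbide: E = 430.0 GPa, ρ = 3141 kg/m³, cost = 66.14 $/kg
  borosilicate glass: E = 64.90 GPa, ρ = 2265 kg/m³, cost = 4.890 $/kg
  copper: E = 124.1 GPa, ρ = 8929 kg/m³, cost = 9.700 $/kg
  elm: M = 18.6 MN·m per $
  borosilicate glass: M = 5.86 MN·m per $
  silicon carbide: M = 2.07 MN·m per $
  copper: M = 1.43 MN·m per $
  commercially pure titanium: M = 1.29 MN·m per $
Elm ranks first.

elm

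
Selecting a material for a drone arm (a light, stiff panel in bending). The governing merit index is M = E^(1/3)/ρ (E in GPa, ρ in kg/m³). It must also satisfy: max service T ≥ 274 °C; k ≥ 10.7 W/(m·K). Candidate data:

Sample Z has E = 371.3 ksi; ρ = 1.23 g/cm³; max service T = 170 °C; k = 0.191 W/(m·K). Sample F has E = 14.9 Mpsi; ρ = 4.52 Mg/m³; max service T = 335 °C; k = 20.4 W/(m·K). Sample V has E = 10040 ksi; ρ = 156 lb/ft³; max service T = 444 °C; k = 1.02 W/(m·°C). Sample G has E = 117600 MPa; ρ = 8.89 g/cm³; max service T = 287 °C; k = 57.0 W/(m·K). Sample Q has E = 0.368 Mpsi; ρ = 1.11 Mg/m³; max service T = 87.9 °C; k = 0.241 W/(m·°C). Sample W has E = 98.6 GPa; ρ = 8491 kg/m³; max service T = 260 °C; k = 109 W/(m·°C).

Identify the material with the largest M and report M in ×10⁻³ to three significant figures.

sample F, M = 1.04×10⁻³

Screen on constraints: max service T ≥ 274 °C; k ≥ 10.7 W/(m·K). Survivors: sample F, sample G.
Convert each candidate to consistent units, then evaluate M:
  sample F: E = 102.7 GPa, ρ = 4520 kg/m³
  sample G: E = 117.6 GPa, ρ = 8890 kg/m³
  sample F: M = 1.04×10⁻³
  sample G: M = 0.551×10⁻³
Sample F ranks first.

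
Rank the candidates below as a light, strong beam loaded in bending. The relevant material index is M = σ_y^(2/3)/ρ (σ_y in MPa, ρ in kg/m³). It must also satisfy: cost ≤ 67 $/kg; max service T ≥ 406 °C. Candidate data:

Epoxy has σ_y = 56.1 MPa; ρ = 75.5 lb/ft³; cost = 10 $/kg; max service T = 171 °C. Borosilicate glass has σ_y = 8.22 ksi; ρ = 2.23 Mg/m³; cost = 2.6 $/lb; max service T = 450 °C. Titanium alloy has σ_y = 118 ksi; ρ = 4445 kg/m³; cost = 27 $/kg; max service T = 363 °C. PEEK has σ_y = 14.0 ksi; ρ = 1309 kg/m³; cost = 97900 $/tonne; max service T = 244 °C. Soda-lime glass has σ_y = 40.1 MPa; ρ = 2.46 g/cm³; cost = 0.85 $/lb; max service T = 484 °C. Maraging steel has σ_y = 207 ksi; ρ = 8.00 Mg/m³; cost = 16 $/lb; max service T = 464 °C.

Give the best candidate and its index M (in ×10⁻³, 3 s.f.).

maraging steel, M = 15.8×10⁻³

Screen on constraints: cost ≤ 67 $/kg; max service T ≥ 406 °C. Survivors: borosilicate glass, soda-lime glass, maraging steel.
Convert each candidate to consistent units, then evaluate M:
  borosilicate glass: σ_y = 56.67 MPa, ρ = 2230 kg/m³
  soda-lime glass: σ_y = 40.10 MPa, ρ = 2460 kg/m³
  maraging steel: σ_y = 1427 MPa, ρ = 8000 kg/m³
  maraging steel: M = 15.8×10⁻³
  borosilicate glass: M = 6.62×10⁻³
  soda-lime glass: M = 4.76×10⁻³
The maximum is for maraging steel.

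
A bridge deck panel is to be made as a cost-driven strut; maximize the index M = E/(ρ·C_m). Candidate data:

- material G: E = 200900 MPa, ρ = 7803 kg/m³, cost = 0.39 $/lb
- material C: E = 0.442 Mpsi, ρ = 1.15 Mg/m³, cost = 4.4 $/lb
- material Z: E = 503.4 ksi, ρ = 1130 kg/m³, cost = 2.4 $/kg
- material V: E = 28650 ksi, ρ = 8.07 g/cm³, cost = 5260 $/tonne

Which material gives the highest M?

After converting to SI:
  material G: E = 200.9 GPa, ρ = 7803 kg/m³, cost = 0.8598 $/kg
  material C: E = 3.047 GPa, ρ = 1150 kg/m³, cost = 9.700 $/kg
  material Z: E = 3.471 GPa, ρ = 1130 kg/m³, cost = 2.400 $/kg
  material V: E = 197.5 GPa, ρ = 8070 kg/m³, cost = 5.260 $/kg
  material G: M = 29.9 MN·m per $
  material V: M = 4.65 MN·m per $
  material Z: M = 1.28 MN·m per $
  material C: M = 0.273 MN·m per $
Highest index: material G.

material G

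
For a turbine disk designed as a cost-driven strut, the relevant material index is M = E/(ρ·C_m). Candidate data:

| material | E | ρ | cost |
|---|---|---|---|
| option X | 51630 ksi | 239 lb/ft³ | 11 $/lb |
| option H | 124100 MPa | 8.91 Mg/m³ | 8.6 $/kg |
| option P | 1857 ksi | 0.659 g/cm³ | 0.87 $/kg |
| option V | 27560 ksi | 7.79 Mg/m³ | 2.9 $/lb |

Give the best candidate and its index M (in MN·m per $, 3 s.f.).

option P, M = 22.3 MN·m per $

Putting every candidate on a common basis:
  option X: E = 356.0 GPa, ρ = 3828 kg/m³, cost = 24.25 $/kg
  option H: E = 124.1 GPa, ρ = 8910 kg/m³, cost = 8.600 $/kg
  option P: E = 12.80 GPa, ρ = 659.0 kg/m³, cost = 0.8700 $/kg
  option V: E = 190.0 GPa, ρ = 7790 kg/m³, cost = 6.393 $/kg
  option P: M = 22.3 MN·m per $
  option X: M = 3.83 MN·m per $
  option V: M = 3.82 MN·m per $
  option H: M = 1.62 MN·m per $
Option P has the largest M.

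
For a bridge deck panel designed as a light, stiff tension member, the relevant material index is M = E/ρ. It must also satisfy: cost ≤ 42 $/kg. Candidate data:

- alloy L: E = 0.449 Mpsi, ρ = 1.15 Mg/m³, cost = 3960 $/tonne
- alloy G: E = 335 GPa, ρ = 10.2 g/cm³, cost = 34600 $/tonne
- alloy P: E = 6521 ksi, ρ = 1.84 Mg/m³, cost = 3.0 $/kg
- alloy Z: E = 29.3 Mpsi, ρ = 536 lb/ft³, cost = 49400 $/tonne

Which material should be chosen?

alloy G

Screen on constraints: cost ≤ 42 $/kg. Survivors: alloy L, alloy G, alloy P.
In SI units:
  alloy L: E = 3.096 GPa, ρ = 1150 kg/m³
  alloy G: E = 335.0 GPa, ρ = 10200 kg/m³
  alloy P: E = 44.96 GPa, ρ = 1840 kg/m³
  alloy G: M = 32.8 MN·m/kg
  alloy P: M = 24.4 MN·m/kg
  alloy L: M = 2.69 MN·m/kg
Alloy G has the largest M.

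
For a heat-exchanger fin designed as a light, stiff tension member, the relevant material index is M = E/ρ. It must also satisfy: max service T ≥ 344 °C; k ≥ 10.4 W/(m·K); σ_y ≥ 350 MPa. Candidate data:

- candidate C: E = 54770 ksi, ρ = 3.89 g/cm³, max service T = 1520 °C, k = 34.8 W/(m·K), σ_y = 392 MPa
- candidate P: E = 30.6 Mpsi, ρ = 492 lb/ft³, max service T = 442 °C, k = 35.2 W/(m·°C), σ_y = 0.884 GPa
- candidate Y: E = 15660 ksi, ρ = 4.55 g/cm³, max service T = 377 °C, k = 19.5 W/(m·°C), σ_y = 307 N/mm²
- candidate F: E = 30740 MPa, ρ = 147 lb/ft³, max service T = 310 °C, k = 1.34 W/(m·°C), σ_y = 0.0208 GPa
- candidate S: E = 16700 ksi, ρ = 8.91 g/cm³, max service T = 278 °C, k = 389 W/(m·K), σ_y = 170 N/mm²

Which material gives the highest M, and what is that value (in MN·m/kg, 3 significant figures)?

candidate C, M = 97.1 MN·m/kg

Screen on constraints: max service T ≥ 344 °C; k ≥ 10.4 W/(m·K); σ_y ≥ 350 MPa. Survivors: candidate C, candidate P.
Putting every candidate on a common basis:
  candidate C: E = 377.6 GPa, ρ = 3890 kg/m³
  candidate P: E = 211.0 GPa, ρ = 7881 kg/m³
  candidate C: M = 97.1 MN·m/kg
  candidate P: M = 26.8 MN·m/kg
The maximum is for candidate C.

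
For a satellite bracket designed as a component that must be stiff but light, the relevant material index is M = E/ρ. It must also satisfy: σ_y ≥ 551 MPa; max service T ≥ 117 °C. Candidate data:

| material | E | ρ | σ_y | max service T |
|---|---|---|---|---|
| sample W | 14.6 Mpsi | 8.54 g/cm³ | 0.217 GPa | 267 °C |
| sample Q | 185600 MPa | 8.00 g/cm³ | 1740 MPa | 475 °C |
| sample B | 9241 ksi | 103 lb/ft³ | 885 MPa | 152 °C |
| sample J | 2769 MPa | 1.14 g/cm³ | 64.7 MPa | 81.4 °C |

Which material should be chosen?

Screen on constraints: σ_y ≥ 551 MPa; max service T ≥ 117 °C. Survivors: sample Q, sample B.
Convert each candidate to consistent units, then evaluate M:
  sample Q: E = 185.6 GPa, ρ = 8000 kg/m³
  sample B: E = 63.71 GPa, ρ = 1650 kg/m³
  sample B: M = 38.6 MN·m/kg
  sample Q: M = 23.2 MN·m/kg
Highest index: sample B.

sample B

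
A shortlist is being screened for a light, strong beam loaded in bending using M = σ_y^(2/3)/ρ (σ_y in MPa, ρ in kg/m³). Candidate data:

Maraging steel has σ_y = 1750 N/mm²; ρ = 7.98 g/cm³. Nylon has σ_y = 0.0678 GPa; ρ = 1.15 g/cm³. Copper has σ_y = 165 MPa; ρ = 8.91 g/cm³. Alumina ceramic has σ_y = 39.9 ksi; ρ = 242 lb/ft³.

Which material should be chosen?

maraging steel

Normalizing units and computing the index:
  maraging steel: σ_y = 1750 MPa, ρ = 7980 kg/m³
  nylon: σ_y = 67.80 MPa, ρ = 1150 kg/m³
  copper: σ_y = 165.0 MPa, ρ = 8910 kg/m³
  alumina ceramic: σ_y = 275.1 MPa, ρ = 3876 kg/m³
  maraging steel: M = 18.2×10⁻³
  nylon: M = 14.5×10⁻³
  alumina ceramic: M = 10.9×10⁻³
  copper: M = 3.38×10⁻³
Highest index: maraging steel.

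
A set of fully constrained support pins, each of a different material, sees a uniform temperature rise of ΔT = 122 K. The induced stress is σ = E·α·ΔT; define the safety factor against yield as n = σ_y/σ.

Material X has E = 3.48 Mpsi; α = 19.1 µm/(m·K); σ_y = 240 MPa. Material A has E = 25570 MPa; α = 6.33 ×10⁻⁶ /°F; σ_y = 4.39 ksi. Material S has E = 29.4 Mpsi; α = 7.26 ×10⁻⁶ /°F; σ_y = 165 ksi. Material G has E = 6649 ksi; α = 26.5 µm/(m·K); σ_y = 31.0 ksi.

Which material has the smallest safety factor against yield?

With everything in SI (GPa, ×10⁻⁶/K, MPa):
  material X: E = 23.99, α = 19.1, σ_y = 240.0 → σ = 55.9 MPa, n = 4.29
  material A: E = 25.57, α = 11.4, σ_y = 30.27 → σ = 35.5 MPa, n = 0.852
  material S: E = 202.7, α = 13.1, σ_y = 1138 → σ = 323 MPa, n = 3.52
  material G: E = 45.84, α = 26.5, σ_y = 213.7 → σ = 148 MPa, n = 1.44
Material A has the lowest safety factor, n = 0.852.

material A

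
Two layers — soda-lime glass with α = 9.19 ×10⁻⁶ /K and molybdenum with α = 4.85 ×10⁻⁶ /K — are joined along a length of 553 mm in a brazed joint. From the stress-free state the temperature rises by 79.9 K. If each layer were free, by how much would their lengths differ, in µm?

192 µm

Δα = |9.19 − 4.85|×10⁻⁶/K = 4.34×10⁻⁶/K.
ΔL_mismatch = Δα·L·ΔT = 4.34×10⁻⁶ × 553.0 mm × 79.9 K = 192 µm.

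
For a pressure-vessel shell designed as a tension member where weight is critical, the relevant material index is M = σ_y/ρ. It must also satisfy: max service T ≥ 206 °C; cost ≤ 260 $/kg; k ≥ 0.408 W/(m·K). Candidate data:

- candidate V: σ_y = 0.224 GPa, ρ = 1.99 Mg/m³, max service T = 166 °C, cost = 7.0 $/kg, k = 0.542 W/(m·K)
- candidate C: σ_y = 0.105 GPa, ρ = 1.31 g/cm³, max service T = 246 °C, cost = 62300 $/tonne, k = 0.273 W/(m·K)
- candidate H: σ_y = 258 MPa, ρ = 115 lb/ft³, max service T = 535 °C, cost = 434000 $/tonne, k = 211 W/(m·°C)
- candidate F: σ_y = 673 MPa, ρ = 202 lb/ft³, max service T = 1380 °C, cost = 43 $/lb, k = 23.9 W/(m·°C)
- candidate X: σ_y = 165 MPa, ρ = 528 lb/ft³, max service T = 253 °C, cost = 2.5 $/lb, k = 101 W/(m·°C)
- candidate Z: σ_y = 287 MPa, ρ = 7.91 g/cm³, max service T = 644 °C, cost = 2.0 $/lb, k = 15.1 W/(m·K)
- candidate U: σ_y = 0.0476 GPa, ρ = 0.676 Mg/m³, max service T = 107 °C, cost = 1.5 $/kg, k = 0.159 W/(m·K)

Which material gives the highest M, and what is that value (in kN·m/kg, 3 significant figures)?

Screen on constraints: max service T ≥ 206 °C; cost ≤ 260 $/kg; k ≥ 0.408 W/(m·K). Survivors: candidate F, candidate X, candidate Z.
In SI units:
  candidate F: σ_y = 673.0 MPa, ρ = 3236 kg/m³
  candidate X: σ_y = 165.0 MPa, ρ = 8458 kg/m³
  candidate Z: σ_y = 287.0 MPa, ρ = 7910 kg/m³
  candidate F: M = 208 kN·m/kg
  candidate Z: M = 36.3 kN·m/kg
  candidate X: M = 19.5 kN·m/kg
The maximum is for candidate F.

candidate F, M = 208 kN·m/kg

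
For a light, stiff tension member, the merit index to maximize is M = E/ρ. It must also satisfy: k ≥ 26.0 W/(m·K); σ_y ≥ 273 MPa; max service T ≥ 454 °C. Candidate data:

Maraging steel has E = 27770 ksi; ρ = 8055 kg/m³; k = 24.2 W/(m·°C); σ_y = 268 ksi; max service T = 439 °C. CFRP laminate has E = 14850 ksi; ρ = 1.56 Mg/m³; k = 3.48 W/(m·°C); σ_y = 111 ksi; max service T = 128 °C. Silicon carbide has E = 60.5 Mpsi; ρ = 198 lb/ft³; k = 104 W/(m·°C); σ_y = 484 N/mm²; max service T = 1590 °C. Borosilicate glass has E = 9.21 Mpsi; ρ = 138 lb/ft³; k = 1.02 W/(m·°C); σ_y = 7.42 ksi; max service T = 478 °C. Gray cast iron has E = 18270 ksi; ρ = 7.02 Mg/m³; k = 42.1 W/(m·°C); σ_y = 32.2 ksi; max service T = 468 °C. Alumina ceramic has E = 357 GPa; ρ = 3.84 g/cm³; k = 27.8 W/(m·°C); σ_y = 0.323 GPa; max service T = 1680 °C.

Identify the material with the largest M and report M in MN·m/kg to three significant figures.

Screen on constraints: k ≥ 26.0 W/(m·K); σ_y ≥ 273 MPa; max service T ≥ 454 °C. Survivors: silicon carbide, alumina ceramic.
Convert each candidate to consistent units, then evaluate M:
  silicon carbide: E = 417.1 GPa, ρ = 3172 kg/m³
  alumina ceramic: E = 357.0 GPa, ρ = 3840 kg/m³
  silicon carbide: M = 132 MN·m/kg
  alumina ceramic: M = 93.0 MN·m/kg
Silicon carbide ranks first.

silicon carbide, M = 132 MN·m/kg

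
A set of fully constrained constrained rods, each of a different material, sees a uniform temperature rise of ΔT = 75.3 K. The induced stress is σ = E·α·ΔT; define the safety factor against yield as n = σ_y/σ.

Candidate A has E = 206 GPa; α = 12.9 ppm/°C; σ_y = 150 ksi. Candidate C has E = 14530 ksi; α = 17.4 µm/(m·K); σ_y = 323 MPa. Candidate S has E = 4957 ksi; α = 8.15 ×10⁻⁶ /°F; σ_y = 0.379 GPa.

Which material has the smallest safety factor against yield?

Converting E to GPa, α to ×10⁻⁶/K, σ_y to MPa, then σ and n for each:
  candidate A: E = 206.0, α = 12.9, σ_y = 1034 → σ = 200 MPa, n = 5.17
  candidate C: E = 100.2, α = 17.4, σ_y = 323.0 → σ = 131 MPa, n = 2.46
  candidate S: E = 34.18, α = 14.7, σ_y = 379.0 → σ = 37.8 MPa, n = 10.0
Smallest n: candidate C with n = 2.46.

candidate C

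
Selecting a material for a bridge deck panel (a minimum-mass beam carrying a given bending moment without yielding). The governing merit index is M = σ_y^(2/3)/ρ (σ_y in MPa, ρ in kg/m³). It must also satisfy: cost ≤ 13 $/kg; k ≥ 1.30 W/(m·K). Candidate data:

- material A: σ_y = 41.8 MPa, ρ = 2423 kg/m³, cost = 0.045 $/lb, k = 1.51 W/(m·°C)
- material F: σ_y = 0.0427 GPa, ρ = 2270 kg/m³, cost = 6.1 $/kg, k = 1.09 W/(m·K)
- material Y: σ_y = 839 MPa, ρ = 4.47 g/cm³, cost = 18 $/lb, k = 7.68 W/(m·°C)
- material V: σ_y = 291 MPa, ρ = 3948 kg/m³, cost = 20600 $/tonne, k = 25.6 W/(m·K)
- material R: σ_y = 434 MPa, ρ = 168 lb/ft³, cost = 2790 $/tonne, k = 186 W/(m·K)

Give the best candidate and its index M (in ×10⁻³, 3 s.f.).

Screen on constraints: cost ≤ 13 $/kg; k ≥ 1.30 W/(m·K). Survivors: material A, material R.
Normalizing units and computing the index:
  material A: σ_y = 41.80 MPa, ρ = 2423 kg/m³
  material R: σ_y = 434.0 MPa, ρ = 2691 kg/m³
  material R: M = 21.3×10⁻³
  material A: M = 4.97×10⁻³
The maximum is for material R.

material R, M = 21.3×10⁻³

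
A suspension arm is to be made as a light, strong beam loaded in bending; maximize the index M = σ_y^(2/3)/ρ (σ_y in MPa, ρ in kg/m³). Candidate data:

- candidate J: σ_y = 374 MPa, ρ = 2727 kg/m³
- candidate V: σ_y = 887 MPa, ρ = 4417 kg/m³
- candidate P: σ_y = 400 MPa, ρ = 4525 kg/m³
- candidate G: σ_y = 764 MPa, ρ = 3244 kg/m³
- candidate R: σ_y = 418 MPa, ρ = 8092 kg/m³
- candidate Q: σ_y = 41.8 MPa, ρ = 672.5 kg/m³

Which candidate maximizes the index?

Evaluate M for each candidate:
  candidate G: M = 25.8×10⁻³
  candidate V: M = 20.9×10⁻³
  candidate J: M = 19.0×10⁻³
  candidate Q: M = 17.9×10⁻³
  candidate P: M = 12.0×10⁻³
  candidate R: M = 6.91×10⁻³
Highest index: candidate G.

candidate G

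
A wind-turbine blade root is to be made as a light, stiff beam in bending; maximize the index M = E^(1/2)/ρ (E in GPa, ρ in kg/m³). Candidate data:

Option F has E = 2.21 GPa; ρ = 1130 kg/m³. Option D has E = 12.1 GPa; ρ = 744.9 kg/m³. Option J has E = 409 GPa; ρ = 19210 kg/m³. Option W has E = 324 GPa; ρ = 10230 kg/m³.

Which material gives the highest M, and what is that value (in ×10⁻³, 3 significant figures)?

Per-candidate index values:
  option D: M = 4.67×10⁻³
  option W: M = 1.76×10⁻³
  option F: M = 1.32×10⁻³
  option J: M = 1.05×10⁻³
Highest index: option D.

option D, M = 4.67×10⁻³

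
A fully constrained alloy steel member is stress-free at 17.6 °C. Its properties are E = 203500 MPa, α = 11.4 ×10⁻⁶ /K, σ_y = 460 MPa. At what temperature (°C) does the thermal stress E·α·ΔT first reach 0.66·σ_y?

148 °C

E = 203500 MPa = 203.5 GPa.
E·α·ΔT = 303.6 MPa ⇒ ΔT = 303.6 / (203.5×10³ × 11.4×10⁻⁶) = 130.9 K.
T = 17.6 + 130.9 = 148.5 °C.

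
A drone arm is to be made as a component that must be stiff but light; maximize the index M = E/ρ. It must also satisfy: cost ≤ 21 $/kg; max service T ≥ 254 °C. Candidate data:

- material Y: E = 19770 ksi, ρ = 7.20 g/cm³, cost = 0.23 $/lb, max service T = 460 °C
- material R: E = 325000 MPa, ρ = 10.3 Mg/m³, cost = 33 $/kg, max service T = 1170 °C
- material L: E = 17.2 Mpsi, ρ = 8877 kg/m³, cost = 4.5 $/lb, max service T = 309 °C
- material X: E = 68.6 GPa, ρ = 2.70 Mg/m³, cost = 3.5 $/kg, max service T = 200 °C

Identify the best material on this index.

material Y

Screen on constraints: cost ≤ 21 $/kg; max service T ≥ 254 °C. Survivors: material Y, material L.
After converting to SI:
  material Y: E = 136.3 GPa, ρ = 7200 kg/m³
  material L: E = 118.6 GPa, ρ = 8877 kg/m³
  material Y: M = 18.9 MN·m/kg
  material L: M = 13.4 MN·m/kg
Material Y has the largest M.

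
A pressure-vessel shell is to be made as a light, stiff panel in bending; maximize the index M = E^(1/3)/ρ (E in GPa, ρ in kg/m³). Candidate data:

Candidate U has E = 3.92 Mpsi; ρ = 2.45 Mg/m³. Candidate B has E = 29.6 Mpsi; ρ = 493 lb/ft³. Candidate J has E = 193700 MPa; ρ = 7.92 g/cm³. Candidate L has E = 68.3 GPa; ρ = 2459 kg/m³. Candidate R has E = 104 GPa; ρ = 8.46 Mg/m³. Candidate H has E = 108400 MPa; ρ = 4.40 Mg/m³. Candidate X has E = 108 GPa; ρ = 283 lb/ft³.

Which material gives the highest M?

After converting to SI:
  candidate U: E = 27.03 GPa, ρ = 2450 kg/m³
  candidate B: E = 204.1 GPa, ρ = 7897 kg/m³
  candidate J: E = 193.7 GPa, ρ = 7920 kg/m³
  candidate L: E = 68.30 GPa, ρ = 2459 kg/m³
  candidate R: E = 104.0 GPa, ρ = 8460 kg/m³
  candidate H: E = 108.4 GPa, ρ = 4400 kg/m³
  candidate X: E = 108.0 GPa, ρ = 4533 kg/m³
  candidate L: M = 1.66×10⁻³
  candidate U: M = 1.22×10⁻³
  candidate H: M = 1.08×10⁻³
  candidate X: M = 1.05×10⁻³
  candidate B: M = 0.746×10⁻³
  candidate J: M = 0.731×10⁻³
  candidate R: M = 0.556×10⁻³
Candidate L has the largest M.

candidate L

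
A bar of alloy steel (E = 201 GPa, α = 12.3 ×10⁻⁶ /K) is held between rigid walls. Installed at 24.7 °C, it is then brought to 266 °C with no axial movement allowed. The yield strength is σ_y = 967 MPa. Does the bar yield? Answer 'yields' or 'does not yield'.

ΔT = 241.3 K. Constrained thermal stress σ = E·α·ΔT = 201.0×10³ MPa × 12.3×10⁻⁶ × 241.3 = 597 MPa (compressive).
Compare to σ_y = 967 MPa: σ < σ_y, so it does not yield.

does not yield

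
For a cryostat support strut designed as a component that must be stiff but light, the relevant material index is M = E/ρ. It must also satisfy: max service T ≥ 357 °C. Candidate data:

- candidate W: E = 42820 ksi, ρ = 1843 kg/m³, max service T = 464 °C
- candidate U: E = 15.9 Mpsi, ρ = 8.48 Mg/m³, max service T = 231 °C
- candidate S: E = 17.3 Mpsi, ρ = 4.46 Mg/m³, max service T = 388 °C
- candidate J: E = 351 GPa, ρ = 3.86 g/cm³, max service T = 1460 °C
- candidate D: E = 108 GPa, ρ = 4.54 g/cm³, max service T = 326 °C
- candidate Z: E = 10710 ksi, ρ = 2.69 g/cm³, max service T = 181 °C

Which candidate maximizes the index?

Screen on constraints: max service T ≥ 357 °C. Survivors: candidate W, candidate S, candidate J.
After converting to SI:
  candidate W: E = 295.2 GPa, ρ = 1843 kg/m³
  candidate S: E = 119.3 GPa, ρ = 4460 kg/m³
  candidate J: E = 351.0 GPa, ρ = 3860 kg/m³
  candidate W: M = 160 MN·m/kg
  candidate J: M = 90.9 MN·m/kg
  candidate S: M = 26.7 MN·m/kg
Highest index: candidate W.

candidate W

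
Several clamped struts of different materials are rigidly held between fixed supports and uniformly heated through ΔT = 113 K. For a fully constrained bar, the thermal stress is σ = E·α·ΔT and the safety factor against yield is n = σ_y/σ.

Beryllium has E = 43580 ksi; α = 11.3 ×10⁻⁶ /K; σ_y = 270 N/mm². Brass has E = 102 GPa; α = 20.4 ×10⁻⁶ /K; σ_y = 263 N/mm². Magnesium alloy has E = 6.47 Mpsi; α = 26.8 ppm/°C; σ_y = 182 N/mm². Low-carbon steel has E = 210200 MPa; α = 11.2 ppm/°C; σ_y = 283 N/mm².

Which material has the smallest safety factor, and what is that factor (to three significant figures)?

In consistent units (E in GPa, α in ×10⁻⁶/K, σ_y in MPa):
  beryllium: E = 300.5, α = 11.3, σ_y = 270.0 → σ = 384 MPa, n = 0.704
  brass: E = 102.0, α = 20.4, σ_y = 263.0 → σ = 235 MPa, n = 1.12
  magnesium alloy: E = 44.61, α = 26.8, σ_y = 182.0 → σ = 135 MPa, n = 1.35
  low-carbon steel: E = 210.2, α = 11.2, σ_y = 283.0 → σ = 266 MPa, n = 1.06
The minimum is beryllium at n = 0.704.

beryllium, n = 0.704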